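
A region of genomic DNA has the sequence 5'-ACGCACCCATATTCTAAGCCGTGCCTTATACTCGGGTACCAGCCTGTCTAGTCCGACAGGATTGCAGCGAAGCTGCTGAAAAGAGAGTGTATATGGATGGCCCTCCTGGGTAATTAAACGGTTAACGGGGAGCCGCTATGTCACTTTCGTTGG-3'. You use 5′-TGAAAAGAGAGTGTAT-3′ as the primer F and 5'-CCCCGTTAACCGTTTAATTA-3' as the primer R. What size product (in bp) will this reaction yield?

54 bp

The forward primer matches the template at positions 77–92.
Taking the reverse complement of CCCCGTTAACCGTTTAATTA gives TAATTAAACGGTTAACGGGG, found at positions 111–130 on the template; the primer anneals here to the top strand with its 3' end pointing upstream.
The product runs from position 77 to position 130, so its length is 130 − 77 + 1 = 54 bp.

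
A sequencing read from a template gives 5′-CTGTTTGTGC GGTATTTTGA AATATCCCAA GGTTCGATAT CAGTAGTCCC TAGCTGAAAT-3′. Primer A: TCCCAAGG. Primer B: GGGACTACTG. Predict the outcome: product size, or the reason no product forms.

Primer A (TCCCAAGG) matches the top strand at positions 25–32; it acts as a forward primer.
Primer B's reverse complement is CAGTAGTCCC, matching the top strand at positions 41–50; it acts as a reverse primer.
The 3' ends face each other across positions 25–50, giving a 26 bp product.

Yes — a 26 bp product.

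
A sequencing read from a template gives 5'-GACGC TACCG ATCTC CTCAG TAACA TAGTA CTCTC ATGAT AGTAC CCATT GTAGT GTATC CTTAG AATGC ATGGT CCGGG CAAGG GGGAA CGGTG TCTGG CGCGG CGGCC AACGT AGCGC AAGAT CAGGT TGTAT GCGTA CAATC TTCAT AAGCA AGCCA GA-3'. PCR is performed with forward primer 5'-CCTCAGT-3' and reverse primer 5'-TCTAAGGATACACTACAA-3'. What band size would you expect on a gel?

52 bp

Forward primer CCTCAGT is found on the top strand at positions 15–21.
Reverse complement of the reverse primer: TTGTAGTGTATCCTTAGA. This occurs on the top strand at positions 49–66.
The product runs from position 15 to position 66, so its length is 66 − 15 + 1 = 52 bp.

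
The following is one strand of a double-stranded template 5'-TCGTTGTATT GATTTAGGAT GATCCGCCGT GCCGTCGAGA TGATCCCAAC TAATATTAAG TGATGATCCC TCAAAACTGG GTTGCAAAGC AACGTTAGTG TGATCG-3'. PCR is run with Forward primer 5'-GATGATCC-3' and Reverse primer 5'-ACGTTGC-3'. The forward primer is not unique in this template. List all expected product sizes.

The forward primer GATGATCC matches the top strand at positions 18–25, 39–46, 62–69.
The reverse primer's reverse complement is GCAACGT, matching at positions 89–95.
Each forward site pairs with the reverse site to give a product ending at position 95: sizes 78, 57, 34 bp.

78 bp, 57 bp, 34 bp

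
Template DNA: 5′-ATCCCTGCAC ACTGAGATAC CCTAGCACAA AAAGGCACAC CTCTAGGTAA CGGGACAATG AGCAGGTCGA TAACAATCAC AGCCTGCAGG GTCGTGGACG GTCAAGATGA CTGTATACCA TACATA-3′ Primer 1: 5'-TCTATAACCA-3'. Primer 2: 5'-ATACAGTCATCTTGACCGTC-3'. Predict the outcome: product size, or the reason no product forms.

No product — primer 1 has no binding site in the template.

Primer 1 (TCTATAACCA) does not match the top strand, and its reverse complement TGGTTATAGA does not match either.
With no annealing site for primer 1, no amplification occurs.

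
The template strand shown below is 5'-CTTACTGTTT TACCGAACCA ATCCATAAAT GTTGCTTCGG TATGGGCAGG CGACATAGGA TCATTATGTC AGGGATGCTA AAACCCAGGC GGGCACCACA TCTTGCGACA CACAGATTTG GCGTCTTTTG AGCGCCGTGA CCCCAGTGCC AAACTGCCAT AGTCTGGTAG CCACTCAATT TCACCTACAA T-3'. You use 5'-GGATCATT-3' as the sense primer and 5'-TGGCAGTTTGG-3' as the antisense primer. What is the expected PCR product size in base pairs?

102 bp

Scanning the template, GGATCATT occurs at positions 58–65; this primer anneals to the bottom strand there with its 3' end pointing downstream.
Taking the reverse complement of TGGCAGTTTGG gives CCAAACTGCCA, found at positions 149–159 on the template; the primer anneals here to the top strand with its 3' end pointing upstream.
Amplicon spans positions 58–159: 102 bp.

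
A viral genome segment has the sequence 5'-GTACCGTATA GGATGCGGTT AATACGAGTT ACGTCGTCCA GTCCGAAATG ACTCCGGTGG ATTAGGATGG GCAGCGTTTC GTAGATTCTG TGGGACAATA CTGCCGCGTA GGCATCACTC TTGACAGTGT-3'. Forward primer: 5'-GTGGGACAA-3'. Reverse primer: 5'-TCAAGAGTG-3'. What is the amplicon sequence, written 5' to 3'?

5'-GTGGGACAATACTGCCGCGTAGGCATCACTCTTGA-3'

The forward primer matches the template at positions 90–98.
Taking the reverse complement of TCAAGAGTG gives CACTCTTGA, found at positions 116–124 on the template; the primer anneals here to the top strand with its 3' end pointing upstream.
The product is the template from position 90 through 124 (35 bp).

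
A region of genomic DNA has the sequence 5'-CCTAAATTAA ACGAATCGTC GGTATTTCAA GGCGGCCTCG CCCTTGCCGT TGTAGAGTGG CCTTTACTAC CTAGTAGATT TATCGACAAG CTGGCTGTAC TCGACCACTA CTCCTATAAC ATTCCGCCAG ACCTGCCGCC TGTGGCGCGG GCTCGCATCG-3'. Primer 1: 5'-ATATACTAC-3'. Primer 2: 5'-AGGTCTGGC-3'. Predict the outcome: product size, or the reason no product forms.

Primer 1 (ATATACTAC) does not match the top strand, and its reverse complement GTAGTATAT does not match either.
With no annealing site for primer 1, no amplification occurs.

No product — primer 1 has no binding site in the template.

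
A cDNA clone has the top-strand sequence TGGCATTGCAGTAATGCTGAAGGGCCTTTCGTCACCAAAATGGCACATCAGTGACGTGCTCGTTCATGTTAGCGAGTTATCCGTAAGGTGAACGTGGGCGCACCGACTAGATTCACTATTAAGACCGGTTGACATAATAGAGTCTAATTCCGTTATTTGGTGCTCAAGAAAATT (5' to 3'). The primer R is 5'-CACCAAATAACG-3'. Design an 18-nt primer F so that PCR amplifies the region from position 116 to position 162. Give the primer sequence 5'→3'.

5'-CTATTAAGACCGGTTGAC-3'

The reverse primer's reverse complement CGTTATTTGGTG matches the template at positions 151–162; the product starts at position 116.
The forward primer is identical to the top strand over positions 116–133: CTATTAAGACCGGTTGAC.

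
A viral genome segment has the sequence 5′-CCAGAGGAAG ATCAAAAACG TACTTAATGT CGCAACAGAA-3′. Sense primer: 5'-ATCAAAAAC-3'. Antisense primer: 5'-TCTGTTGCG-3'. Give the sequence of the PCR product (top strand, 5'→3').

5'-ATCAAAAACGTACTTAATGTCGCAACAGA-3'

Scanning the template, ATCAAAAAC occurs at positions 11–19; this primer anneals to the bottom strand there with its 3' end pointing downstream.
The reverse primer's reverse complement is CGCAACAGA, which matches the template at positions 31–39.
The product is the template from position 11 through 39 (29 bp).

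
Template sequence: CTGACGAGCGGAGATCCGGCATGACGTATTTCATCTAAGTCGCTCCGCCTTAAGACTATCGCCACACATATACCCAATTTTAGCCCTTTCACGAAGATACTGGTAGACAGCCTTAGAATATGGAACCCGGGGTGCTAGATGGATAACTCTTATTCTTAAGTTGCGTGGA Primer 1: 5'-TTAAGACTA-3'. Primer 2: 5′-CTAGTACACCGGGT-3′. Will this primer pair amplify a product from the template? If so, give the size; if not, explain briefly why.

Primer 2 (CTAGTACACCGGGT) does not match the top strand, and its reverse complement ACCCGGTGTACTAG does not match either.
With no annealing site for primer 2, no amplification occurs.

No product — primer 2 has no binding site in the template.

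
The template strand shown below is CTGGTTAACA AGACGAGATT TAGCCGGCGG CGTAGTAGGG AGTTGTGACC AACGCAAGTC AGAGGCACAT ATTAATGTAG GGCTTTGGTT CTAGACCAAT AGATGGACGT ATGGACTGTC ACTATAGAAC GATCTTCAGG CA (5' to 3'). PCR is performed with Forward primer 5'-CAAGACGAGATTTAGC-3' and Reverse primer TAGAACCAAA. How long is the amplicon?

85 bp

Forward primer CAAGACGAGATTTAGC is found on the top strand at positions 9–24.
Taking the reverse complement of TAGAACCAAA gives TTTGGTTCTA, found at positions 84–93 on the template; the primer anneals here to the top strand with its 3' end pointing upstream.
Product length = (reverse-primer end) − (forward-primer start) + 1 = 93 − 9 + 1 = 85 bp.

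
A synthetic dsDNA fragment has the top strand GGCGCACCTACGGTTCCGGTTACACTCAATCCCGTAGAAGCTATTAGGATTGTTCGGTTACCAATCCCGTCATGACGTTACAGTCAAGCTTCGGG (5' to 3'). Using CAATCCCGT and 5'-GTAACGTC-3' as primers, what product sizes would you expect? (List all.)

The forward primer CAATCCCGT matches the top strand at positions 27–35, 62–70.
The reverse primer's reverse complement is GACGTTAC, matching at positions 74–81.
Each forward site pairs with the reverse site to give a product ending at position 81: sizes 55, 20 bp.

55 bp, 20 bp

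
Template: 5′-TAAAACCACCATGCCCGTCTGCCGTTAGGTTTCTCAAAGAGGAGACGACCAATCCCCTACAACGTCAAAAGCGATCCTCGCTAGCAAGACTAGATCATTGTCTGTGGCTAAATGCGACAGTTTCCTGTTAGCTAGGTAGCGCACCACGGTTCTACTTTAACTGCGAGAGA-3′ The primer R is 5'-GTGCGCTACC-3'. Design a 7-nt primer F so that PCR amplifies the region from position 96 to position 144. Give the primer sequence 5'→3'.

5'-CATTGTC-3'

The reverse primer's reverse complement GGTAGCGCAC matches the template at positions 135–144; the product starts at position 96.
The forward primer is identical to the top strand over positions 96–102: CATTGTC.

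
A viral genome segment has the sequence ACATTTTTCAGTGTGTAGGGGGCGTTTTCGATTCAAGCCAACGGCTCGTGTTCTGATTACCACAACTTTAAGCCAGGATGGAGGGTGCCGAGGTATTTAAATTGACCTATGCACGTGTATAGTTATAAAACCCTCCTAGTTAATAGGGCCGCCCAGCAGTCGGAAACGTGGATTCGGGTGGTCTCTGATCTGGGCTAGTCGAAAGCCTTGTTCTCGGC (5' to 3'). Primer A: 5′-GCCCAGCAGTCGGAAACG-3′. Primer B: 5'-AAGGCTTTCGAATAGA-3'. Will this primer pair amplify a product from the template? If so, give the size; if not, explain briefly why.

No product — primer B has no binding site in the template.

Primer B (AAGGCTTTCGAATAGA) does not match the top strand, and its reverse complement TCTATTCGAAAGCCTT does not match either.
With no annealing site for primer B, no amplification occurs.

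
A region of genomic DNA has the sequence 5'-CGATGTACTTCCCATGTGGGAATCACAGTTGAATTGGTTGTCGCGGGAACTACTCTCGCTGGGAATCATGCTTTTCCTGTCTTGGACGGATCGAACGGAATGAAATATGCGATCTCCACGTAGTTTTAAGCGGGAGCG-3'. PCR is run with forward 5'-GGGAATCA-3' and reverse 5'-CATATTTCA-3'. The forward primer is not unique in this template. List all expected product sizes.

92 bp, 49 bp

The forward primer GGGAATCA matches the top strand at positions 18–25, 61–68.
The reverse primer's reverse complement is TGAAATATG, matching at positions 101–109.
Each forward site pairs with the reverse site to give a product ending at position 109: sizes 92, 49 bp.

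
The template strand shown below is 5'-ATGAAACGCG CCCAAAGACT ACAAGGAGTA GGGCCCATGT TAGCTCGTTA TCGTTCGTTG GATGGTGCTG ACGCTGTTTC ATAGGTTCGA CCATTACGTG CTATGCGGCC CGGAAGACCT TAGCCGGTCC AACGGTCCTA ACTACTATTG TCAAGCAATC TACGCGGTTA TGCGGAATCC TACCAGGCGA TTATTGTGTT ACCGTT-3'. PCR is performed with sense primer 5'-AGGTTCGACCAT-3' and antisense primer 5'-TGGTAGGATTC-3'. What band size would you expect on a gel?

103 bp

Forward primer AGGTTCGACCAT is found on the top strand at positions 83–94.
Taking the reverse complement of TGGTAGGATTC gives GAATCCTACCA, found at positions 175–185 on the template; the primer anneals here to the top strand with its 3' end pointing upstream.
Product length = (reverse-primer end) − (forward-primer start) + 1 = 185 − 83 + 1 = 103 bp.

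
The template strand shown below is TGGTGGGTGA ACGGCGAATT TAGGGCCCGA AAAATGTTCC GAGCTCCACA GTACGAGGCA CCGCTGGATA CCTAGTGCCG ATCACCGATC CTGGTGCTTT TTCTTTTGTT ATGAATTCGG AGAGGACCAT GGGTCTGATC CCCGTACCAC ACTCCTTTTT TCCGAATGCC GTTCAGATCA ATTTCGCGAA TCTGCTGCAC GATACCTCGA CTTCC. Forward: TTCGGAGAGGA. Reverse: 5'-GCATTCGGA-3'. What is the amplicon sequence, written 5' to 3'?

5'-TTCGGAGAGGACCATGGGTCTGATCCCCGTACCACACTCCTTTTTTCCGAATGC-3'

Forward primer TTCGGAGAGGA is found on the top strand at positions 116–126.
Reverse complement of the reverse primer: TCCGAATGC. This occurs on the top strand at positions 161–169.
The product is the template from position 116 through 169 (54 bp).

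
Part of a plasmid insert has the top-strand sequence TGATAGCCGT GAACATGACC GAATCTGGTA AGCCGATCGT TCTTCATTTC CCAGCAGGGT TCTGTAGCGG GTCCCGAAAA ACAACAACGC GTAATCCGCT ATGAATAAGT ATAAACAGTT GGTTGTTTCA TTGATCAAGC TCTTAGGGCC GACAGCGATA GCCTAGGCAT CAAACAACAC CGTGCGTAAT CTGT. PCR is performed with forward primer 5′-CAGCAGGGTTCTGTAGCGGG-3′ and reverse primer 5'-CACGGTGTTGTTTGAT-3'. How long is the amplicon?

Forward primer CAGCAGGGTTCTGTAGCGGG is found on the top strand at positions 52–71.
Reverse complement of the reverse primer: ATCAAACAACACCGTG. This occurs on the top strand at positions 169–184.
The product runs from position 52 to position 184, so its length is 184 − 52 + 1 = 133 bp.

133 bp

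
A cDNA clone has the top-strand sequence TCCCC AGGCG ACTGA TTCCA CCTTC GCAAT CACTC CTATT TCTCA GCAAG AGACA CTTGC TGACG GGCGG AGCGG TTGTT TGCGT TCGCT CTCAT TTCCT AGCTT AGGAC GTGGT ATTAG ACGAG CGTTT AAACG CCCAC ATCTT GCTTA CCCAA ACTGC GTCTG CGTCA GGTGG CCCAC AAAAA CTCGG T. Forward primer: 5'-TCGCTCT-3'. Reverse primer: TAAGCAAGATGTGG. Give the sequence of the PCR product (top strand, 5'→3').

Scanning the template, TCGCTCT occurs at positions 86–92; this primer anneals to the bottom strand there with its 3' end pointing downstream.
The reverse primer's reverse complement is CCACATCTTGCTTA, which matches the template at positions 137–150.
The product is the template from position 86 through 150 (65 bp).

5'-TCGCTCTCATTTCCTAGCTTAGGACGTGGTATTAGACGAGCGTTTAAACGCCCACATCTTGCTTA-3'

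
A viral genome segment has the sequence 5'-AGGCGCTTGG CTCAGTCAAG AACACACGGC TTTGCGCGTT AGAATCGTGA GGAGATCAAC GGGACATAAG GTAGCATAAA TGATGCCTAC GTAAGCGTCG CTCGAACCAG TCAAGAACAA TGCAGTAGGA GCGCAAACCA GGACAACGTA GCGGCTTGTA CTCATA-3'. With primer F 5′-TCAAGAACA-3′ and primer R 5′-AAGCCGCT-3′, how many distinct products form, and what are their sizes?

Two products: 142 bp, 47 bp

The forward primer TCAAGAACA matches the top strand at positions 16–24, 111–119.
The reverse primer's reverse complement is AGCGGCTT, matching at positions 150–157.
Each forward site pairs with the reverse site to give a product ending at position 157: sizes 142, 47 bp.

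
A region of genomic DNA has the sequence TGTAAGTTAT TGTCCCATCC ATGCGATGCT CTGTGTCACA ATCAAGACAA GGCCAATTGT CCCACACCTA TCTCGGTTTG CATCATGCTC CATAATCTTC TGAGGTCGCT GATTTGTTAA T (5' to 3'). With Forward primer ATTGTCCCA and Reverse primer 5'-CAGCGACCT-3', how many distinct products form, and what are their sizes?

The forward primer ATTGTCCCA matches the top strand at positions 9–17, 56–64.
The reverse primer's reverse complement is AGGTCGCTG, matching at positions 103–111.
Each forward site pairs with the reverse site to give a product ending at position 111: sizes 103, 56 bp.

Two products: 103 bp, 56 bp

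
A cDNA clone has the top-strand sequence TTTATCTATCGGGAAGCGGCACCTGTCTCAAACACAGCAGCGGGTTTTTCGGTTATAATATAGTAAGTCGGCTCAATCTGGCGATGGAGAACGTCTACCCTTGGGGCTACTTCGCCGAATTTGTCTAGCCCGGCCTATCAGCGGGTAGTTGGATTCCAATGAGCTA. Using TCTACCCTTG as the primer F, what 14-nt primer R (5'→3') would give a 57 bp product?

5'-AACTACCCGCTGAT-3'

The forward primer binds at positions 94–103, so a 57 bp product ends at position 94 + 57 − 1 = 150.
The reverse primer anneals to the top strand over positions 137–150, i.e. to ATCAGCGGGTAGTT.
Its sequence written 5'→3' is the reverse complement: AACTACCCGCTGAT.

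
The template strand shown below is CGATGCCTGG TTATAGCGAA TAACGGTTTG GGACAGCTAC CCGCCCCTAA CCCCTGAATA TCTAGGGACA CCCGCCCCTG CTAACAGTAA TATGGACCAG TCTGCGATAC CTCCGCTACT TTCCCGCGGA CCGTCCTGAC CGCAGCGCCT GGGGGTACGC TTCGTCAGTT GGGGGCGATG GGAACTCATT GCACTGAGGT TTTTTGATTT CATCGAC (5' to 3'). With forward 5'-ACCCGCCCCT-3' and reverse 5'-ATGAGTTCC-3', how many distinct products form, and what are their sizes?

The forward primer ACCCGCCCCT matches the top strand at positions 39–48, 70–79.
The reverse primer's reverse complement is GGAACTCAT, matching at positions 181–189.
Each forward site pairs with the reverse site to give a product ending at position 189: sizes 151, 120 bp.

Two products: 151 bp, 120 bp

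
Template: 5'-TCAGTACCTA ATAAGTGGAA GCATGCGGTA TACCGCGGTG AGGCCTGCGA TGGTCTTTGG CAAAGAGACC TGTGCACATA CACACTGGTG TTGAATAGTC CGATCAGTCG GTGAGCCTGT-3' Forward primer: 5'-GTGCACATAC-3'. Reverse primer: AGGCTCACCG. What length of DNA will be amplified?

Forward primer GTGCACATAC is found on the top strand at positions 72–81.
Taking the reverse complement of AGGCTCACCG gives CGGTGAGCCT, found at positions 109–118 on the template; the primer anneals here to the top strand with its 3' end pointing upstream.
The product runs from position 72 to position 118, so its length is 118 − 72 + 1 = 47 bp.

47 bp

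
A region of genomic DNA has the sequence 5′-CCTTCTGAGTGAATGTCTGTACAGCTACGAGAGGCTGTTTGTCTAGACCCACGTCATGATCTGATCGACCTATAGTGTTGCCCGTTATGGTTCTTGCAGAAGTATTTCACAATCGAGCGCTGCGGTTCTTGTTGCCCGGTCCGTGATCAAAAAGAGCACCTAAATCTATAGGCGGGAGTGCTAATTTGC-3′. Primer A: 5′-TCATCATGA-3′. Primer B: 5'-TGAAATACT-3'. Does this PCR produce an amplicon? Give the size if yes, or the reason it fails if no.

No product — primer A has no binding site in the template.

Primer A (TCATCATGA) does not match the top strand, and its reverse complement TCATGATGA does not match either.
With no annealing site for primer A, no amplification occurs.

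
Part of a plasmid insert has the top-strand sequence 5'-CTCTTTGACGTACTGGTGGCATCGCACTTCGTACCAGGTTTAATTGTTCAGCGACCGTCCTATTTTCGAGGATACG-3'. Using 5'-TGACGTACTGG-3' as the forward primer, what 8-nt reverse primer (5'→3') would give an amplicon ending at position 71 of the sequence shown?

5'-CCTCGAAA-3'

The forward primer binds at positions 6–16; the product's 3' end on the top strand is position 71.
The reverse primer anneals to the top strand over positions 64–71, i.e. to TTTCGAGG.
Its sequence written 5'→3' is the reverse complement: CCTCGAAA.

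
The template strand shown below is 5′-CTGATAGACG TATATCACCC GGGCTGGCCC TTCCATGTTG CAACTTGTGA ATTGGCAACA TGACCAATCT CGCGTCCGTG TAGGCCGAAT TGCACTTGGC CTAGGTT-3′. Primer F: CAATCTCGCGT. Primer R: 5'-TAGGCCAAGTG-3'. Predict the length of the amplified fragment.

The forward primer matches the template at positions 65–75.
Reverse complement of the reverse primer: CACTTGGCCTA. This occurs on the top strand at positions 93–103.
Amplicon spans positions 65–103: 39 bp.

39 bp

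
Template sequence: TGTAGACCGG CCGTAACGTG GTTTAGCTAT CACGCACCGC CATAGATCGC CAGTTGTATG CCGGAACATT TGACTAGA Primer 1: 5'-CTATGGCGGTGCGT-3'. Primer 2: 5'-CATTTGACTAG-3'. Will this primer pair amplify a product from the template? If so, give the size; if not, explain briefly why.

Primer 1 (CTATGGCGGTGCGT) has reverse complement ACGCACCGCCATAG, which matches the top strand at positions 32–45; primer 1 anneals to the top strand there with its 3' end pointing upstream toward position 32.
Primer 2 (CATTTGACTAG) matches the top strand directly at positions 67–77; it anneals to the bottom strand with its 3' end pointing downstream toward position 77.
The 3' ends diverge (primer 1 extends toward position 1, primer 2 toward position 78), so the primers never converge on a shared product.

No product — the primers' 3' ends point away from each other.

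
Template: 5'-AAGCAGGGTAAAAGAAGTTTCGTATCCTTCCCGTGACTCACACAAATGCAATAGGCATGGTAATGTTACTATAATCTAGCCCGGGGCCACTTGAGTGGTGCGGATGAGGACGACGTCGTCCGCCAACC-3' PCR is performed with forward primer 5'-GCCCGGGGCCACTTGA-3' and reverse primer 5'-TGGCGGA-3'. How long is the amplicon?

47 bp

Scanning the template, GCCCGGGGCCACTTGA occurs at positions 79–94; this primer anneals to the bottom strand there with its 3' end pointing downstream.
Taking the reverse complement of TGGCGGA gives TCCGCCA, found at positions 119–125 on the template; the primer anneals here to the top strand with its 3' end pointing upstream.
The product runs from position 79 to position 125, so its length is 125 − 79 + 1 = 47 bp.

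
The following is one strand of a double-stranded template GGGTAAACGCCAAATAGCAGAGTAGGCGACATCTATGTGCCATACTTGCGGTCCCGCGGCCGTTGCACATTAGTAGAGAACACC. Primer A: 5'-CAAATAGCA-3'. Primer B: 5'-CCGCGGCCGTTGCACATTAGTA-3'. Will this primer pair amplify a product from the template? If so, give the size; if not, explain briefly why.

No product — both primers anneal to the same strand and extend in the same direction.

Primer A (CAAATAGCA) matches the top strand at positions 11–19 (3' end points downstream).
Primer B (CCGCGGCCGTTGCACATTAGTA) also matches the top strand directly, at positions 54–75 — its reverse complement TACTAATGTGCAACGGCCGCGG is not present.
Both primers anneal to the bottom strand with 3' ends pointing the same way, so neither can prime synthesis back toward the other.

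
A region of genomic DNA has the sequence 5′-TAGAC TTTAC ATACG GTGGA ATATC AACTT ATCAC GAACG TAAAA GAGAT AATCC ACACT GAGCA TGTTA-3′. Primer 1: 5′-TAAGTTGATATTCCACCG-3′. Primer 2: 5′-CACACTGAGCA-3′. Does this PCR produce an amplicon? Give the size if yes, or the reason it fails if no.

No product — the primers' 3' ends point away from each other.

Primer 1 (TAAGTTGATATTCCACCG) has reverse complement CGGTGGAATATCAACTTA, which matches the top strand at positions 14–31; primer 1 anneals to the top strand there with its 3' end pointing upstream toward position 14.
Primer 2 (CACACTGAGCA) matches the top strand directly at positions 55–65; it anneals to the bottom strand with its 3' end pointing downstream toward position 65.
The 3' ends diverge (primer 1 extends toward position 1, primer 2 toward position 70), so the primers never converge on a shared product.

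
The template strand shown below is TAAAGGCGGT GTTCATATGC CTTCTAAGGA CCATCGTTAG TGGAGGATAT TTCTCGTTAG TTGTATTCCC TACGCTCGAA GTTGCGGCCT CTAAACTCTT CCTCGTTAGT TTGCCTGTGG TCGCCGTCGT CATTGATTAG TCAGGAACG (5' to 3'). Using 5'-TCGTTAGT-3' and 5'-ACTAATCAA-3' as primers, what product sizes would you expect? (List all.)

108 bp, 88 bp, 39 bp

The forward primer TCGTTAGT matches the top strand at positions 34–41, 54–61, 103–110.
The reverse primer's reverse complement is TTGATTAGT, matching at positions 133–141.
Each forward site pairs with the reverse site to give a product ending at position 141: sizes 108, 88, 39 bp.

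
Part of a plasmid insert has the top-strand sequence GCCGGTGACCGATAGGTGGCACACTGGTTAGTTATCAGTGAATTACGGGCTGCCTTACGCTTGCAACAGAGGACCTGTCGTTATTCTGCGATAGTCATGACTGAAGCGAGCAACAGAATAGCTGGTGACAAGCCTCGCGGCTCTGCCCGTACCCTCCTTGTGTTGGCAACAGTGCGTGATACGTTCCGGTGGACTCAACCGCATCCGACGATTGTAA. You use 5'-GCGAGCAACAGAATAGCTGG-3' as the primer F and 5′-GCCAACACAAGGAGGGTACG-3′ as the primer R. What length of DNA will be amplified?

Forward primer GCGAGCAACAGAATAGCTGG is found on the top strand at positions 106–125.
Taking the reverse complement of GCCAACACAAGGAGGGTACG gives CGTACCCTCCTTGTGTTGGC, found at positions 148–167 on the template; the primer anneals here to the top strand with its 3' end pointing upstream.
Amplicon spans positions 106–167: 62 bp.

62 bp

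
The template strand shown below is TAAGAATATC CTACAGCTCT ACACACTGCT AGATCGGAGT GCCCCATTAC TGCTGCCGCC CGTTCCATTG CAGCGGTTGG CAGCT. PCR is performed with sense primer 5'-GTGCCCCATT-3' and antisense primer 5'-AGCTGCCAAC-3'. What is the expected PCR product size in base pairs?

47 bp

The forward primer matches the template at positions 39–48.
Taking the reverse complement of AGCTGCCAAC gives GTTGGCAGCT, found at positions 76–85 on the template; the primer anneals here to the top strand with its 3' end pointing upstream.
Amplicon spans positions 39–85: 47 bp.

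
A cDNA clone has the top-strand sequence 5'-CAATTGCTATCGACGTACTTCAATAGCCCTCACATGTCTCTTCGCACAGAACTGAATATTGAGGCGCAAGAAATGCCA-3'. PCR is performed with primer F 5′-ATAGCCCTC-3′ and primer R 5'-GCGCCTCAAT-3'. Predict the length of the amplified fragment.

The forward primer matches the template at positions 23–31.
Reverse complement of the reverse primer: ATTGAGGCGC. This occurs on the top strand at positions 58–67.
Amplicon spans positions 23–67: 45 bp.

45 bp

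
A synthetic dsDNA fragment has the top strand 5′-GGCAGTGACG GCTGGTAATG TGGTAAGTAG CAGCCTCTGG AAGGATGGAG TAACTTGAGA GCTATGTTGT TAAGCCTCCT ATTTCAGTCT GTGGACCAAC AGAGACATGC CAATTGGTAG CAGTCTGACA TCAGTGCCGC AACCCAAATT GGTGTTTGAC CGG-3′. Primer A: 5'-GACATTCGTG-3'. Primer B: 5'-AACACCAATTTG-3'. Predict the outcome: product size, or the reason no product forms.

Primer A (GACATTCGTG) does not match the top strand, and its reverse complement CACGAATGTC does not match either.
With no annealing site for primer A, no amplification occurs.

No product — primer A has no binding site in the template.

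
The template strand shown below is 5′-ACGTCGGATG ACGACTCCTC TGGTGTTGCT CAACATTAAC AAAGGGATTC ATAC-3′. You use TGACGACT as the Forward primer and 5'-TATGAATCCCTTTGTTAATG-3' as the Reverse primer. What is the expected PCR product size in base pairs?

The forward primer matches the template at positions 9–16.
Reverse complement of the reverse primer: CATTAACAAAGGGATTCATA. This occurs on the top strand at positions 34–53.
Amplicon spans positions 9–53: 45 bp.

45 bp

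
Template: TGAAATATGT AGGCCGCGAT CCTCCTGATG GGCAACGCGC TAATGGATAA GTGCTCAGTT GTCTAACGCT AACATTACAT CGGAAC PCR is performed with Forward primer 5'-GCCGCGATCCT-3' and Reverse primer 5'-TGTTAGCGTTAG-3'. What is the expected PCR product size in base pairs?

62 bp

The forward primer matches the template at positions 13–23.
The reverse primer's reverse complement is CTAACGCTAACA, which matches the template at positions 63–74.
The product runs from position 13 to position 74, so its length is 74 − 13 + 1 = 62 bp.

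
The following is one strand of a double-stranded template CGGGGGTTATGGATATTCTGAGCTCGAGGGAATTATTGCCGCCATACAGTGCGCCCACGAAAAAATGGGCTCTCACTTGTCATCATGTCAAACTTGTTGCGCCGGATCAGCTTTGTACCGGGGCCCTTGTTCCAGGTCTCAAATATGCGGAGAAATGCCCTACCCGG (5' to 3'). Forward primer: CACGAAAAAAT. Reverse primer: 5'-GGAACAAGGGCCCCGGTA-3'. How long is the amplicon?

78 bp

Scanning the template, CACGAAAAAAT occurs at positions 56–66; this primer anneals to the bottom strand there with its 3' end pointing downstream.
Reverse complement of the reverse primer: TACCGGGGCCCTTGTTCC. This occurs on the top strand at positions 116–133.
The product runs from position 56 to position 133, so its length is 133 − 56 + 1 = 78 bp.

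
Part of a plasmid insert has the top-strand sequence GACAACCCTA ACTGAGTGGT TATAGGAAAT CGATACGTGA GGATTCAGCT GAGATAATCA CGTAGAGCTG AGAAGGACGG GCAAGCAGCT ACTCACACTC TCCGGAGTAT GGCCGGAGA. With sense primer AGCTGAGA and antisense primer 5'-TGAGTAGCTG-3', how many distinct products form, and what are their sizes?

Two products: 49 bp, 30 bp

The forward primer AGCTGAGA matches the top strand at positions 47–54, 66–73.
The reverse primer's reverse complement is CAGCTACTCA, matching at positions 86–95.
Each forward site pairs with the reverse site to give a product ending at position 95: sizes 49, 30 bp.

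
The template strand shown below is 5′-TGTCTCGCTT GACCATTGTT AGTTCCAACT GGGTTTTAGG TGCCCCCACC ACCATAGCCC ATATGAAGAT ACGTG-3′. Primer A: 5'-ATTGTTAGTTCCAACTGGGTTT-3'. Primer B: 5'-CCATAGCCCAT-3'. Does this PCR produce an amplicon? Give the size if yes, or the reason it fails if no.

Primer A (ATTGTTAGTTCCAACTGGGTTT) matches the top strand at positions 15–36 (3' end points downstream).
Primer B (CCATAGCCCAT) also matches the top strand directly, at positions 52–62 — its reverse complement ATGGGCTATGG is not present.
Both primers anneal to the bottom strand with 3' ends pointing the same way, so neither can prime synthesis back toward the other.

No product — both primers anneal to the same strand and extend in the same direction.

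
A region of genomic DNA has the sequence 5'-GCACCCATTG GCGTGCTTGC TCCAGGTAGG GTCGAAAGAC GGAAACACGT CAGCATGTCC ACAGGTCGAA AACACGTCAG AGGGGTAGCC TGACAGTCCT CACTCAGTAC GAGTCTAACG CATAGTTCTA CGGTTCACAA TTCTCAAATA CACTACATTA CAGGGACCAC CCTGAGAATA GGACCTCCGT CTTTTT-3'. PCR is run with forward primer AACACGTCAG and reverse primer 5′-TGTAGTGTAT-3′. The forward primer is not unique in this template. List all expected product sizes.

114 bp, 87 bp

The forward primer AACACGTCAG matches the top strand at positions 44–53, 71–80.
The reverse primer's reverse complement is ATACACTACA, matching at positions 148–157.
Each forward site pairs with the reverse site to give a product ending at position 157: sizes 114, 87 bp.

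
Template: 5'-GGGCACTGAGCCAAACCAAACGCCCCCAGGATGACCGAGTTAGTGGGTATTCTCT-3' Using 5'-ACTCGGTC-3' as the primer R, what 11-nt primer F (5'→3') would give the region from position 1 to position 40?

The reverse primer's reverse complement GACCGAGT matches the template at positions 33–40; the product starts at position 1.
The forward primer is identical to the top strand over positions 1–11: GGGCACTGAGC.

5'-GGGCACTGAGC-3'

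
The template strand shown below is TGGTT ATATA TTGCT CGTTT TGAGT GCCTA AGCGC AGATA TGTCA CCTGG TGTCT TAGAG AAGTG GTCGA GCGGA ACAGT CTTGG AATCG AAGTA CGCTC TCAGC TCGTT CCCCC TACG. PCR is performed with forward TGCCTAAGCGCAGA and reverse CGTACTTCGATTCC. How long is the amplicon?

Forward primer TGCCTAAGCGCAGA is found on the top strand at positions 25–38.
Taking the reverse complement of CGTACTTCGATTCC gives GGAATCGAAGTACG, found at positions 84–97 on the template; the primer anneals here to the top strand with its 3' end pointing upstream.
Amplicon spans positions 25–97: 73 bp.

73 bp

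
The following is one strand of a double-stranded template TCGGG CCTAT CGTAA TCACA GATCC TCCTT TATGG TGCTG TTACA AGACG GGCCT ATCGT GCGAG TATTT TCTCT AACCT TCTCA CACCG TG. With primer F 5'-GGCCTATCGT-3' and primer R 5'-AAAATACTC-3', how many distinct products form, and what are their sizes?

Two products: 68 bp, 21 bp

The forward primer GGCCTATCGT matches the top strand at positions 4–13, 51–60.
The reverse primer's reverse complement is GAGTATTTT, matching at positions 63–71.
Each forward site pairs with the reverse site to give a product ending at position 71: sizes 68, 21 bp.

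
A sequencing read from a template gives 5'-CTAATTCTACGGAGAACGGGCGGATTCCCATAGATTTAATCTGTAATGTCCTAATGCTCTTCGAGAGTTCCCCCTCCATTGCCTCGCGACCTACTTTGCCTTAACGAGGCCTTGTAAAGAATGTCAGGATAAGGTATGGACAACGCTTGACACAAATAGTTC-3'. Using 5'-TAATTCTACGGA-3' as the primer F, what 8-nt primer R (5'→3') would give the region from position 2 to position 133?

5'-CTTATCCT-3'

The product's 3' end on the top strand is position 133.
The reverse primer anneals to the top strand over positions 126–133, i.e. to AGGATAAG.
Its sequence written 5'→3' is the reverse complement: CTTATCCT.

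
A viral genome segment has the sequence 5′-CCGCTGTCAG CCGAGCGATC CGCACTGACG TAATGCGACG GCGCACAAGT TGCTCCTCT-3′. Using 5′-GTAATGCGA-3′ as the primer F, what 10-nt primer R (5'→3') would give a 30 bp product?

The forward primer binds at positions 30–38, so a 30 bp product ends at position 30 + 30 − 1 = 59.
The reverse primer anneals to the top strand over positions 50–59, i.e. to TTGCTCCTCT.
Its sequence written 5'→3' is the reverse complement: AGAGGAGCAA.

5'-AGAGGAGCAA-3'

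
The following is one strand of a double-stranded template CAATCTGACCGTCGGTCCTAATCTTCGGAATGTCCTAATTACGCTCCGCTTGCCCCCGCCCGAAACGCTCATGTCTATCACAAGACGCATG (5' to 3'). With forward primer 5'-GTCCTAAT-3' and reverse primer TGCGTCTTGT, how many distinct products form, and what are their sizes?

The forward primer GTCCTAAT matches the top strand at positions 15–22, 32–39.
The reverse primer's reverse complement is ACAAGACGCA, matching at positions 80–89.
Each forward site pairs with the reverse site to give a product ending at position 89: sizes 75, 58 bp.

Two products: 75 bp, 58 bp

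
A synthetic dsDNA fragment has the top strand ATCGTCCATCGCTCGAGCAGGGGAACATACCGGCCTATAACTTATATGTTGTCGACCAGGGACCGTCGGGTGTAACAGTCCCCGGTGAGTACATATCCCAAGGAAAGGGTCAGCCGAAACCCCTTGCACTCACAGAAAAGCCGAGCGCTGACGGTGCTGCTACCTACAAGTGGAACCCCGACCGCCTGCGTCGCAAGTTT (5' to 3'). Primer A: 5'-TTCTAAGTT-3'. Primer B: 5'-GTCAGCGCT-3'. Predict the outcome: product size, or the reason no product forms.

No product — primer A has no binding site in the template.

Primer A (TTCTAAGTT) does not match the top strand, and its reverse complement AACTTAGAA does not match either.
With no annealing site for primer A, no amplification occurs.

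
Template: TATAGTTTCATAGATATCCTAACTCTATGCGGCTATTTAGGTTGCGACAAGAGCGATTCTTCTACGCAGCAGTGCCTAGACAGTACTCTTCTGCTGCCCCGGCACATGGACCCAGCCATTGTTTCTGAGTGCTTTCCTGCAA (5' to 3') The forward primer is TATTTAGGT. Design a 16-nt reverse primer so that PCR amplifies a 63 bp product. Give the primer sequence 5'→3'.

5'-CAGCAGAAGAGTACTG-3'

The forward primer binds at positions 34–42, so a 63 bp product ends at position 34 + 63 − 1 = 96.
The reverse primer anneals to the top strand over positions 81–96, i.e. to CAGTACTCTTCTGCTG.
Its sequence written 5'→3' is the reverse complement: CAGCAGAAGAGTACTG.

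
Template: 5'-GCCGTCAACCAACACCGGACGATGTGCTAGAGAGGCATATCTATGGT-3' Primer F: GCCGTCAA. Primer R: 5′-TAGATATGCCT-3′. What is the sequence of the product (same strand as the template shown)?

5'-GCCGTCAACCAACACCGGACGATGTGCTAGAGAGGCATATCTA-3'

Forward primer GCCGTCAA is found on the top strand at positions 1–8.
Reverse complement of the reverse primer: AGGCATATCTA. This occurs on the top strand at positions 33–43.
The product is the template from position 1 through 43 (43 bp).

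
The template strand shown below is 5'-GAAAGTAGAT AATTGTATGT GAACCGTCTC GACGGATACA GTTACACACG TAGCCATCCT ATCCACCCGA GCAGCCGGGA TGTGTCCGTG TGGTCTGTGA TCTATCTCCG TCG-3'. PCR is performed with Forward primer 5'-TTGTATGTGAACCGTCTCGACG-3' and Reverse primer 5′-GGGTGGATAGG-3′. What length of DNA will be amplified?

56 bp

Scanning the template, TTGTATGTGAACCGTCTCGACG occurs at positions 13–34; this primer anneals to the bottom strand there with its 3' end pointing downstream.
The reverse primer's reverse complement is CCTATCCACCC, which matches the template at positions 58–68.
Product length = (reverse-primer end) − (forward-primer start) + 1 = 68 − 13 + 1 = 56 bp.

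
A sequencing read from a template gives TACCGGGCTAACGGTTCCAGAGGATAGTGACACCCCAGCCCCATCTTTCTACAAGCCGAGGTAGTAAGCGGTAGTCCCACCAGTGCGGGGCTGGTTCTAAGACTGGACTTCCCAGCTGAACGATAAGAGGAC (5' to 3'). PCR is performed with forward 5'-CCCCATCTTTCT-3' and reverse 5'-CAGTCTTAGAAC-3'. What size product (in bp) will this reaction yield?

67 bp

The forward primer matches the template at positions 39–50.
The reverse primer's reverse complement is GTTCTAAGACTG, which matches the template at positions 94–105.
The product runs from position 39 to position 105, so its length is 105 − 39 + 1 = 67 bp.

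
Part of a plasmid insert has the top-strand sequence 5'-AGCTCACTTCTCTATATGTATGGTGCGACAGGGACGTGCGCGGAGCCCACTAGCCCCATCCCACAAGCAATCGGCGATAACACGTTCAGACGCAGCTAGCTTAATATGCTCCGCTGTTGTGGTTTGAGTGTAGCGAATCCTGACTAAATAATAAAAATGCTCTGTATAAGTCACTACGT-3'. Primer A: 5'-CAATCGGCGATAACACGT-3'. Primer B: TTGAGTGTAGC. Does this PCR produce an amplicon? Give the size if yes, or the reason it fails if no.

No product — both primers anneal to the same strand and extend in the same direction.

Primer A (CAATCGGCGATAACACGT) matches the top strand at positions 68–85 (3' end points downstream).
Primer B (TTGAGTGTAGC) also matches the top strand directly, at positions 124–134 — its reverse complement GCTACACTCAA is not present.
Both primers anneal to the bottom strand with 3' ends pointing the same way, so neither can prime synthesis back toward the other.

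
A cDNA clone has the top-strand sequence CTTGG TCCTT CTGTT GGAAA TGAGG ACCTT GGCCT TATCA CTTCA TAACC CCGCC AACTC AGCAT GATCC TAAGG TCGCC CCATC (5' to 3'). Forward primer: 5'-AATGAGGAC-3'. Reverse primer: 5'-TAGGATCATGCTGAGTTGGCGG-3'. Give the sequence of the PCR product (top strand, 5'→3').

5'-AATGAGGACCTTGGCCTTATCACTTCATAACCCCGCCAACTCAGCATGATCCTA-3'

Forward primer AATGAGGAC is found on the top strand at positions 19–27.
Taking the reverse complement of TAGGATCATGCTGAGTTGGCGG gives CCGCCAACTCAGCATGATCCTA, found at positions 51–72 on the template; the primer anneals here to the top strand with its 3' end pointing upstream.
The product is the template from position 19 through 72 (54 bp).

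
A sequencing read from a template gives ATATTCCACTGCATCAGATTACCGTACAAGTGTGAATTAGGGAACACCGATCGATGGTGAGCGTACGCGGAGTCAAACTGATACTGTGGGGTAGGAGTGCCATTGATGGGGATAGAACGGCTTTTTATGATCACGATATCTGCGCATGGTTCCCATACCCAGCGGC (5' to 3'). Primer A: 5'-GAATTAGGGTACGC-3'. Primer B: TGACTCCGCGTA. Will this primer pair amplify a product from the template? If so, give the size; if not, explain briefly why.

No product — primer A has no binding site in the template.

Primer A (GAATTAGGGTACGC) does not match the top strand, and its reverse complement GCGTACCCTAATTC does not match either.
With no annealing site for primer A, no amplification occurs.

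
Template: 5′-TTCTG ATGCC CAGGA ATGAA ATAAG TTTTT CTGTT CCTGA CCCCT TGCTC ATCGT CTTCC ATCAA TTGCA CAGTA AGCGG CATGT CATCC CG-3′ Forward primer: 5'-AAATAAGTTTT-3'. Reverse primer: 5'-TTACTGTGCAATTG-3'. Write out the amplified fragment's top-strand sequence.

5'-AAATAAGTTTTTCTGTTCCTGACCCCTTGCTCATCGTCTTCCATCAATTGCACAGTAA-3'

Scanning the template, AAATAAGTTTT occurs at positions 19–29; this primer anneals to the bottom strand there with its 3' end pointing downstream.
Reverse complement of the reverse primer: CAATTGCACAGTAA. This occurs on the top strand at positions 63–76.
The product is the template from position 19 through 76 (58 bp).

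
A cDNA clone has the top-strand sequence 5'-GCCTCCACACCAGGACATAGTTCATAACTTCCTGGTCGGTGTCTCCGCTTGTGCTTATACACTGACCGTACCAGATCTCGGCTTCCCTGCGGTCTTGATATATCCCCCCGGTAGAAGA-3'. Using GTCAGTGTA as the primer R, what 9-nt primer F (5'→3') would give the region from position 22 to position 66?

The reverse primer's reverse complement TACACTGAC matches the template at positions 58–66; the product starts at position 22.
The forward primer is identical to the top strand over positions 22–30: TCATAACTT.

5'-TCATAACTT-3'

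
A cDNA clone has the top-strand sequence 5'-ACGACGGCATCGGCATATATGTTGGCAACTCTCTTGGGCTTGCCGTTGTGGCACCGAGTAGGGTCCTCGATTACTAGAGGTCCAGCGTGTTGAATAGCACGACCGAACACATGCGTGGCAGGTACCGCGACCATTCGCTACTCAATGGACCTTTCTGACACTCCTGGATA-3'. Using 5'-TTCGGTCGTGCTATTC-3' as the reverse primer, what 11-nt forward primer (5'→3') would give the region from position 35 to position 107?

The reverse primer's reverse complement GAATAGCACGACCGAA matches the template at positions 92–107; the product starts at position 35.
The forward primer is identical to the top strand over positions 35–45: TGGGCTTGCCG.

5'-TGGGCTTGCCG-3'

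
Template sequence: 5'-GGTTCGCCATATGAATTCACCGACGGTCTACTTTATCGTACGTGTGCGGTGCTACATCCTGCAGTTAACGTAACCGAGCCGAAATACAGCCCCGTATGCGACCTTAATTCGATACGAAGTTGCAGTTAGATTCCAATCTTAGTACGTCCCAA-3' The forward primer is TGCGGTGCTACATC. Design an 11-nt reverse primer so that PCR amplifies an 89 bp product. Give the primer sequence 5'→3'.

The forward primer binds at positions 45–58, so an 89 bp product ends at position 45 + 89 − 1 = 133.
The reverse primer anneals to the top strand over positions 123–133, i.e. to CAGTTAGATTC.
Its sequence written 5'→3' is the reverse complement: GAATCTAACTG.

5'-GAATCTAACTG-3'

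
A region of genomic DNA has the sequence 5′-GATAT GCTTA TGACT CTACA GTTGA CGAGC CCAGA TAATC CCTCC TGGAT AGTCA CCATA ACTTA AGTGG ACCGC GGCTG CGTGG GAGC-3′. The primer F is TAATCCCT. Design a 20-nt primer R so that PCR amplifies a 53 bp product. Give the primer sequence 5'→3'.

5'-CTCCCACGCAGCCGCGGTCC-3'

The forward primer binds at positions 36–43, so a 53 bp product ends at position 36 + 53 − 1 = 88.
The reverse primer anneals to the top strand over positions 69–88, i.e. to GGACCGCGGCTGCGTGGGAG.
Its sequence written 5'→3' is the reverse complement: CTCCCACGCAGCCGCGGTCC.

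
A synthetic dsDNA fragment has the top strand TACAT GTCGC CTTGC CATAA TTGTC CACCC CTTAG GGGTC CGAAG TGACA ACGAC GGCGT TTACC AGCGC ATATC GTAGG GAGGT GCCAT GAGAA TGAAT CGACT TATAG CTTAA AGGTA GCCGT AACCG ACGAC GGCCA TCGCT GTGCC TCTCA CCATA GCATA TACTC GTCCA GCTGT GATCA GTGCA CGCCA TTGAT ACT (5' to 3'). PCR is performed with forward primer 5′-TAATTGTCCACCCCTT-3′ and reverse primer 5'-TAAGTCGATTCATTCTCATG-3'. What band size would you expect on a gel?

The forward primer matches the template at positions 18–33.
Taking the reverse complement of TAAGTCGATTCATTCTCATG gives CATGAGAATGAATCGACTTA, found at positions 88–107 on the template; the primer anneals here to the top strand with its 3' end pointing upstream.
The product runs from position 18 to position 107, so its length is 107 − 18 + 1 = 90 bp.

90 bp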